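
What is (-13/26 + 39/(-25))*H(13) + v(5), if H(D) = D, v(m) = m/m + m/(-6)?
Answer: -1996/75 ≈ -26.613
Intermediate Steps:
v(m) = 1 - m/6 (v(m) = 1 + m*(-⅙) = 1 - m/6)
(-13/26 + 39/(-25))*H(13) + v(5) = (-13/26 + 39/(-25))*13 + (1 - ⅙*5) = (-13*1/26 + 39*(-1/25))*13 + (1 - ⅚) = (-½ - 39/25)*13 + ⅙ = -103/50*13 + ⅙ = -1339/50 + ⅙ = -1996/75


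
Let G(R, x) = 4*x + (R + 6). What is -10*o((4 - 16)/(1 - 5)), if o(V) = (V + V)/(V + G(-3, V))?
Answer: -10/3 ≈ -3.3333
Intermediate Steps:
G(R, x) = 6 + R + 4*x (G(R, x) = 4*x + (6 + R) = 6 + R + 4*x)
o(V) = 2*V/(3 + 5*V) (o(V) = (V + V)/(V + (6 - 3 + 4*V)) = (2*V)/(V + (3 + 4*V)) = (2*V)/(3 + 5*V) = 2*V/(3 + 5*V))
-10*o((4 - 16)/(1 - 5)) = -20*(4 - 16)/(1 - 5)/(3 + 5*((4 - 16)/(1 - 5))) = -20*(-12/(-4))/(3 + 5*(-12/(-4))) = -20*(-12*(-¼))/(3 + 5*(-12*(-¼))) = -20*3/(3 + 5*3) = -20*3/(3 + 15) = -20*3/18 = -10*⅓ = -10/3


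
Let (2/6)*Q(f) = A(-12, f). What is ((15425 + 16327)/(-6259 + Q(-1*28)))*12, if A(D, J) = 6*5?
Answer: -381024/6169 ≈ -61.764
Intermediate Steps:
A(D, J) = 30
Q(f) = 90 (Q(f) = 3*30 = 90)
((15425 + 16327)/(-6259 + Q(-1*28)))*12 = ((15425 + 16327)/(-6259 + 90))*12 = (31752/(-6169))*12 = (31752*(-1/6169))*12 = -31752/6169*12 = -381024/6169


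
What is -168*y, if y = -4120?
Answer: 692160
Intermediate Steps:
-168*y = -168*(-4120) = 692160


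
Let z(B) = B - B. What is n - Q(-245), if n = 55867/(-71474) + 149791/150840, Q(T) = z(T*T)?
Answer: 1139591827/5390569080 ≈ 0.21140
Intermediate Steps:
z(B) = 0
Q(T) = 0
n = 1139591827/5390569080 (n = 55867*(-1/71474) + 149791*(1/150840) = -55867/71474 + 149791/150840 = 1139591827/5390569080 ≈ 0.21140)
n - Q(-245) = 1139591827/5390569080 - 1*0 = 1139591827/5390569080 + 0 = 1139591827/5390569080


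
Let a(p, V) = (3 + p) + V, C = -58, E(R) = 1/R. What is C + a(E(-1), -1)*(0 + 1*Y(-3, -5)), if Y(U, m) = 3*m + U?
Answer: -76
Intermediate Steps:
Y(U, m) = U + 3*m
a(p, V) = 3 + V + p
C + a(E(-1), -1)*(0 + 1*Y(-3, -5)) = -58 + (3 - 1 + 1/(-1))*(0 + 1*(-3 + 3*(-5))) = -58 + (3 - 1 - 1)*(0 + 1*(-3 - 15)) = -58 + 1*(0 + 1*(-18)) = -58 + 1*(0 - 18) = -58 + 1*(-18) = -58 - 18 = -76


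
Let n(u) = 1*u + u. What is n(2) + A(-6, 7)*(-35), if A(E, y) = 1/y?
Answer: -1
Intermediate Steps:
n(u) = 2*u (n(u) = u + u = 2*u)
n(2) + A(-6, 7)*(-35) = 2*2 - 35/7 = 4 + (⅐)*(-35) = 4 - 5 = -1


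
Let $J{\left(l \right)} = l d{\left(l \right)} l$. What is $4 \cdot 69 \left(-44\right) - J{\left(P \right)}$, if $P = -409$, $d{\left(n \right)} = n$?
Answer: $68405785$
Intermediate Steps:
$J{\left(l \right)} = l^{3}$ ($J{\left(l \right)} = l l l = l^{2} l = l^{3}$)
$4 \cdot 69 \left(-44\right) - J{\left(P \right)} = 4 \cdot 69 \left(-44\right) - \left(-409\right)^{3} = 276 \left(-44\right) - -68417929 = -12144 + 68417929 = 68405785$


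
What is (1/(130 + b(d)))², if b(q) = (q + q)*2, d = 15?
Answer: 1/36100 ≈ 2.7701e-5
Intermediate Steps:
b(q) = 4*q (b(q) = (2*q)*2 = 4*q)
(1/(130 + b(d)))² = (1/(130 + 4*15))² = (1/(130 + 60))² = (1/190)² = 1/36100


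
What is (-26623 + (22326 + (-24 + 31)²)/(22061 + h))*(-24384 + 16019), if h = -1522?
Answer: 4573876785030/20539 ≈ 2.2269e+8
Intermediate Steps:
(-26623 + (22326 + (-24 + 31)²)/(22061 + h))*(-24384 + 16019) = (-26623 + (22326 + (-24 + 31)²)/(22061 - 1522))*(-24384 + 16019) = (-26623 + (22326 + 7²)/20539)*(-8365) = (-26623 + (22326 + 49)*(1/20539))*(-8365) = (-26623 + 22375*(1/20539))*(-8365) = (-26623 + 22375/20539)*(-8365) = -546787422/20539*(-8365) = 4573876785030/20539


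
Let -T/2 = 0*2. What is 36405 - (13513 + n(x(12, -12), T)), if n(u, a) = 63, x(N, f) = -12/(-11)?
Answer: 22829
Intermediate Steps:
T = 0 (T = -0*2 = -2*0 = 0)
x(N, f) = 12/11 (x(N, f) = -12*(-1/11) = 12/11)
36405 - (13513 + n(x(12, -12), T)) = 36405 - (13513 + 63) = 36405 - 1*13576 = 36405 - 13576 = 22829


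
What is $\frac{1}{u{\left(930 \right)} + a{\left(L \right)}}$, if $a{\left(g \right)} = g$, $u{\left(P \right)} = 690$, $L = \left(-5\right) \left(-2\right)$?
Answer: $\frac{1}{700} \approx 0.0014286$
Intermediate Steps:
$L = 10$
$\frac{1}{u{\left(930 \right)} + a{\left(L \right)}} = \frac{1}{690 + 10} = \frac{1}{700}$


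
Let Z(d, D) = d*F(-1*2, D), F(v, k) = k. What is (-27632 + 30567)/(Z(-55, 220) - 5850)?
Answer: -587/3590 ≈ -0.16351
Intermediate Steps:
Z(d, D) = D*d (Z(d, D) = d*D = D*d)
(-27632 + 30567)/(Z(-55, 220) - 5850) = (-27632 + 30567)/(220*(-55) - 5850) = 2935/(-12100 - 5850) = 2935/(-17950) = 2935*(-1/17950) = -587/3590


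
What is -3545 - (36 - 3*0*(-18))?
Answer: -3581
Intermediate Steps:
-3545 - (36 - 3*0*(-18)) = -3545 - (36 + 0*(-18)) = -3545 - (36 + 0) = -3545 - 1*36 = -3545 - 36 = -3581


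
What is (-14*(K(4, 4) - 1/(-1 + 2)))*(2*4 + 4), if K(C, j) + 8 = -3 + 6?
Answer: 1008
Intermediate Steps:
K(C, j) = -5 (K(C, j) = -8 + (-3 + 6) = -8 + 3 = -5)
(-14*(K(4, 4) - 1/(-1 + 2)))*(2*4 + 4) = (-14*(-5 - 1/(-1 + 2)))*(2*4 + 4) = (-14*(-5 - 1/1))*(8 + 4) = -14*(-5 + 1*(-1))*12 = -14*(-5 - 1)*12 = -14*(-6)*12 = 84*12 = 1008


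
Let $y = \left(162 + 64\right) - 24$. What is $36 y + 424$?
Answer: $7696$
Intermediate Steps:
$y = 202$ ($y = 226 - 24 = 202$)
$36 y + 424 = 36 \cdot 202 + 424 = 7272 + 424 = 7696$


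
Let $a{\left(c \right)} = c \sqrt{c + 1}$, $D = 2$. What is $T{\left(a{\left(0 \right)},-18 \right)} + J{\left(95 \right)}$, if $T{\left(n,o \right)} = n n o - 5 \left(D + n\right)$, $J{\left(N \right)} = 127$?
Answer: $117$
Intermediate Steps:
$a{\left(c \right)} = c \sqrt{1 + c}$
$T{\left(n,o \right)} = -10 - 5 n + o n^{2}$ ($T{\left(n,o \right)} = n n o - 5 \left(2 + n\right) = n^{2} o - \left(10 + 5 n\right) = o n^{2} - \left(10 + 5 n\right) = -10 - 5 n + o n^{2}$)
$T{\left(a{\left(0 \right)},-18 \right)} + J{\left(95 \right)} = \left(-10 - 5 \cdot 0 \sqrt{1 + 0} - 18 \left(0 \sqrt{1 + 0}\right)^{2}\right) + 127 = \left(-10 - 5 \cdot 0 \sqrt{1} - 18 \left(0 \sqrt{1}\right)^{2}\right) + 127 = \left(-10 - 5 \cdot 0 \cdot 1 - 18 \left(0 \cdot 1\right)^{2}\right) + 127 = \left(-10 - 0 - 18 \cdot 0^{2}\right) + 127 = \left(-10 + 0 - 0\right) + 127 = \left(-10 + 0 + 0\right) + 127 = -10 + 127 = 117$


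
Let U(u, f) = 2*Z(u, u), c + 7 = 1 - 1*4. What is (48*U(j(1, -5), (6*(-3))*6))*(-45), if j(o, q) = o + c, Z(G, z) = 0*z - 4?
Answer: 17280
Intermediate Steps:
c = -10 (c = -7 + (1 - 1*4) = -7 + (1 - 4) = -7 - 3 = -10)
Z(G, z) = -4 (Z(G, z) = 0 - 4 = -4)
j(o, q) = -10 + o (j(o, q) = o - 10 = -10 + o)
U(u, f) = -8 (U(u, f) = 2*(-4) = -8)
(48*U(j(1, -5), (6*(-3))*6))*(-45) = (48*(-8))*(-45) = -384*(-45) = 17280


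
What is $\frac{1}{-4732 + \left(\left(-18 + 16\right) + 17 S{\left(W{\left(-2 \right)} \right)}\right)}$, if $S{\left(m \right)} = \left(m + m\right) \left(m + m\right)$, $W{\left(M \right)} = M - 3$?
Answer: $- \frac{1}{3034} \approx -0.0003296$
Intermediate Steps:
$W{\left(M \right)} = -3 + M$ ($W{\left(M \right)} = M - 3 = -3 + M$)
$S{\left(m \right)} = 4 m^{2}$ ($S{\left(m \right)} = 2 m 2 m = 4 m^{2}$)
$\frac{1}{-4732 + \left(\left(-18 + 16\right) + 17 S{\left(W{\left(-2 \right)} \right)}\right)} = \frac{1}{-4732 + \left(\left(-18 + 16\right) + 17 \cdot 4 \left(-3 - 2\right)^{2}\right)} = \frac{1}{-4732 - \left(2 - 17 \cdot 4 \left(-5\right)^{2}\right)} = \frac{1}{-4732 - \left(2 - 17 \cdot 4 \cdot 25\right)} = \frac{1}{-4732 + \left(-2 + 17 \cdot 100\right)} = \frac{1}{-4732 + \left(-2 + 1700\right)} = \frac{1}{-4732 + 1698} = \frac{1}{-3034} = - \frac{1}{3034}$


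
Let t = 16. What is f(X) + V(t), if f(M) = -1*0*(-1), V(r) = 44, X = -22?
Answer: 44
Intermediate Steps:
f(M) = 0 (f(M) = 0*(-1) = 0)
f(X) + V(t) = 0 + 44 = 44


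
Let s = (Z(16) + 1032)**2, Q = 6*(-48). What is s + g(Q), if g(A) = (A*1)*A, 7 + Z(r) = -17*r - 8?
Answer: 637969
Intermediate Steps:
Q = -288
Z(r) = -15 - 17*r (Z(r) = -7 + (-17*r - 8) = -7 + (-8 - 17*r) = -15 - 17*r)
g(A) = A**2 (g(A) = A*A = A**2)
s = 555025 (s = ((-15 - 17*16) + 1032)**2 = ((-15 - 272) + 1032)**2 = (-287 + 1032)**2 = 745**2 = 555025)
s + g(Q) = 555025 + (-288)**2 = 555025 + 82944 = 637969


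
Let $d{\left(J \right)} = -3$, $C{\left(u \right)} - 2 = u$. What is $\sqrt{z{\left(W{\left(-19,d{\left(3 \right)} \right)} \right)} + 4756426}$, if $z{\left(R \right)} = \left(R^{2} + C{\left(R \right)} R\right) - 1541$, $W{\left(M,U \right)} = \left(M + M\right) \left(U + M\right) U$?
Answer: $\sqrt{17329997} \approx 4162.9$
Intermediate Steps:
$C{\left(u \right)} = 2 + u$
$W{\left(M,U \right)} = 2 M U \left(M + U\right)$ ($W{\left(M,U \right)} = 2 M \left(M + U\right) U = 2 M U \left(M + U\right)$)
$z{\left(R \right)} = -1541 + R^{2} + R \left(2 + R\right)$ ($z{\left(R \right)} = \left(R^{2} + \left(2 + R\right) R\right) - 1541 = \left(R^{2} + R \left(2 + R\right)\right) - 1541 = -1541 + R^{2} + R \left(2 + R\right)$)
$\sqrt{z{\left(W{\left(-19,d{\left(3 \right)} \right)} \right)} + 4756426} = \sqrt{\left(-1541 + \left(2 \left(-19\right) \left(-3\right) \left(-19 - 3\right)\right)^{2} + 2 \left(-19\right) \left(-3\right) \left(-19 - 3\right) \left(2 + 2 \left(-19\right) \left(-3\right) \left(-19 - 3\right)\right)\right) + 4756426} = \sqrt{\left(-1541 + \left(2 \left(-19\right) \left(-3\right) \left(-22\right)\right)^{2} + 2 \left(-19\right) \left(-3\right) \left(-22\right) \left(2 + 2 \left(-19\right) \left(-3\right) \left(-22\right)\right)\right) + 4756426} = \sqrt{\left(-1541 + \left(-2508\right)^{2} - 2508 \left(2 - 2508\right)\right) + 4756426} = \sqrt{\left(-1541 + 6290064 - -6285048\right) + 4756426} = \sqrt{\left(-1541 + 6290064 + 6285048\right) + 4756426} = \sqrt{12573571 + 4756426} = \sqrt{17329997}$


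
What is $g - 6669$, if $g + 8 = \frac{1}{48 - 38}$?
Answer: $- \frac{66769}{10} \approx -6676.9$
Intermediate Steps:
$g = - \frac{79}{10}$ ($g = -8 + \frac{1}{48 - 38} = -8 + \frac{1}{10} = - \frac{79}{10} \approx -7.9$)
$g - 6669 = - \frac{79}{10} - 6669 = - \frac{66769}{10}$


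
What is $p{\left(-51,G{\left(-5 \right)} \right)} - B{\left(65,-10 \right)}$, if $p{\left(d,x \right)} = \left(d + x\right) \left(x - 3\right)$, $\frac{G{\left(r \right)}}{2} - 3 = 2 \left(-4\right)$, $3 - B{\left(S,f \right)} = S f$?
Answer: $140$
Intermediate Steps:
$B{\left(S,f \right)} = 3 - S f$
$G{\left(r \right)} = -10$ ($G{\left(r \right)} = 6 + 2 \cdot 2 \left(-4\right) = 6 + 2 \left(-8\right) = 6 - 16 = -10$)
$p{\left(d,x \right)} = \left(-3 + x\right) \left(d + x\right)$ ($p{\left(d,x \right)} = \left(d + x\right) \left(-3 + x\right) = \left(-3 + x\right) \left(d + x\right)$)
$p{\left(-51,G{\left(-5 \right)} \right)} - B{\left(65,-10 \right)} = \left(\left(-10\right)^{2} - -153 - -30 - -510\right) - \left(3 - 65 \left(-10\right)\right) = \left(100 + 153 + 30 + 510\right) - \left(3 + 650\right) = 793 - 653 = 140$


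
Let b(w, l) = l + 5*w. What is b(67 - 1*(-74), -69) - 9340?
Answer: -8704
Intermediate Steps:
b(67 - 1*(-74), -69) - 9340 = (-69 + 5*(67 - 1*(-74))) - 9340 = (-69 + 5*(67 + 74)) - 9340 = (-69 + 5*141) - 9340 = (-69 + 705) - 9340 = 636 - 9340 = -8704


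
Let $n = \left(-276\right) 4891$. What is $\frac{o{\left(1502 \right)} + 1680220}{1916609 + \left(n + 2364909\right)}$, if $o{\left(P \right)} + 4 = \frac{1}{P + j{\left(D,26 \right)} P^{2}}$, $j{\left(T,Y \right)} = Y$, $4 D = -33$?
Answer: $\frac{98557448122897}{171960755064812} \approx 0.57314$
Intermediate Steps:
$D = - \frac{33}{4}$ ($D = \frac{1}{4} \left(-33\right) = - \frac{33}{4} \approx -8.25$)
$n = -1349916$
$o{\left(P \right)} = -4 + \frac{1}{P + 26 P^{2}}$
$\frac{o{\left(1502 \right)} + 1680220}{1916609 + \left(n + 2364909\right)} = \frac{\frac{1 - 104 \cdot 1502^{2} - 6008}{1502 \left(1 + 26 \cdot 1502\right)} + 1680220}{1916609 + \left(-1349916 + 2364909\right)} = \frac{\frac{1 - 234624416 - 6008}{1502 \left(1 + 39052\right)} + 1680220}{1916609 + 1014993} = \frac{\frac{1 - 234624416 - 6008}{1502 \cdot 39053} + 1680220}{2931602} = \left(\frac{1}{1502} \cdot \frac{1}{39053} \left(-234630423\right) + 1680220\right) \frac{1}{2931602} = \left(- \frac{234630423}{58657606} + 1680220\right) \frac{1}{2931602} = \frac{98557448122897}{58657606} \cdot \frac{1}{2931602} = \frac{98557448122897}{171960755064812}$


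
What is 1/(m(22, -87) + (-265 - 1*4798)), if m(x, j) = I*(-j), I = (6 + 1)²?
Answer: -1/800 ≈ -0.0012500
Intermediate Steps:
I = 49 (I = 7² = 49)
m(x, j) = -49*j (m(x, j) = 49*(-j) = -49*j)
1/(m(22, -87) + (-265 - 1*4798)) = 1/(-49*(-87) + (-265 - 1*4798)) = 1/(4263 + (-265 - 4798)) = 1/(4263 - 5063) = 1/(-800) = -1/800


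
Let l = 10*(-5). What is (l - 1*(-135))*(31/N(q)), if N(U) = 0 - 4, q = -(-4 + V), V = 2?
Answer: -2635/4 ≈ -658.75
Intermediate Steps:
l = -50
q = 2 (q = -(-4 + 2) = -1*(-2) = 2)
N(U) = -4
(l - 1*(-135))*(31/N(q)) = (-50 - 1*(-135))*(31/(-4)) = (-50 + 135)*(31*(-1/4)) = 85*(-31/4) = -2635/4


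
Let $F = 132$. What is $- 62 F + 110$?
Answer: $-8074$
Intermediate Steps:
$- 62 F + 110 = \left(-62\right) 132 + 110 = -8184 + 110 = -8074$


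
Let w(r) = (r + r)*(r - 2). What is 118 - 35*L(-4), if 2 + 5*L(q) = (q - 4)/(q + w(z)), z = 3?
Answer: 160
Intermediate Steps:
w(r) = 2*r*(-2 + r) (w(r) = (2*r)*(-2 + r) = 2*r*(-2 + r))
L(q) = -⅖ + (-4 + q)/(5*(6 + q)) (L(q) = -⅖ + ((q - 4)/(q + 2*3*(-2 + 3)))/5 = -⅖ + ((-4 + q)/(q + 2*3*1))/5 = -⅖ + ((-4 + q)/(q + 6))/5 = -⅖ + ((-4 + q)/(6 + q))/5 = -⅖ + (-4 + q)/(5*(6 + q)))
118 - 35*L(-4) = 118 - 7*(-16 - 1*(-4))/(6 - 4) = 118 - 7*(-16 + 4)/2 = 118 - 7*(-12)/2 = 118 - 35*(-6/5) = 118 + 42 = 160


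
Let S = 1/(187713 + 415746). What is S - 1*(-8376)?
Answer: 5054572585/603459 ≈ 8376.0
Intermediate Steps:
S = 1/603459 ≈ 1.6571e-6
S - 1*(-8376) = 1/603459 - 1*(-8376) = 1/603459 + 8376 = 5054572585/603459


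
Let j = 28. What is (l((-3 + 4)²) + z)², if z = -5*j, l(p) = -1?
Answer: 19881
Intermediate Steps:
z = -140 (z = -5*28 = -140)
(l((-3 + 4)²) + z)² = (-1 - 140)² = (-141)² = 19881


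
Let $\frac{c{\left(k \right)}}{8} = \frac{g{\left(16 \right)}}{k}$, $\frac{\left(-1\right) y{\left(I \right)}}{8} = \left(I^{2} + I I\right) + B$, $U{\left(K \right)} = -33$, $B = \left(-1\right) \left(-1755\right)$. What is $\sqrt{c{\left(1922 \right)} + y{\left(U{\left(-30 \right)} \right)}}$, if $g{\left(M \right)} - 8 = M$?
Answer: $\frac{2 i \sqrt{7559202}}{31} \approx 177.38 i$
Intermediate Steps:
$B = 1755$
$y{\left(I \right)} = -14040 - 16 I^{2}$ ($y{\left(I \right)} = - 8 \left(\left(I^{2} + I I\right) + 1755\right) = - 8 \left(\left(I^{2} + I^{2}\right) + 1755\right) = - 8 \left(2 I^{2} + 1755\right) = - 8 \left(1755 + 2 I^{2}\right) = -14040 - 16 I^{2}$)
$g{\left(M \right)} = 8 + M$
$c{\left(k \right)} = \frac{192}{k}$ ($c{\left(k \right)} = 8 \frac{8 + 16}{k} = 8 \frac{24}{k} = \frac{192}{k}$)
$\sqrt{c{\left(1922 \right)} + y{\left(U{\left(-30 \right)} \right)}} = \sqrt{\frac{192}{1922} - \left(14040 + 16 \left(-33\right)^{2}\right)} = \sqrt{192 \cdot \frac{1}{1922} - 31464} = \sqrt{\frac{96}{961} - 31464} = \sqrt{- \frac{30236808}{961}} = \frac{2 i \sqrt{7559202}}{31}$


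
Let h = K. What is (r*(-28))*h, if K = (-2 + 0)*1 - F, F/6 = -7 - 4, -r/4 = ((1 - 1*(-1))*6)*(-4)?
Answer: -344064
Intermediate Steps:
r = 192 (r = -4*(1 - 1*(-1))*6*(-4) = -4*(1 + 1)*6*(-4) = -4*2*6*(-4) = -48*(-4) = -4*(-48) = 192)
F = -66 (F = 6*(-7 - 4) = 6*(-11) = -66)
K = 64 (K = (-2 + 0)*1 - 1*(-66) = -2*1 + 66 = -2 + 66 = 64)
h = 64
(r*(-28))*h = (192*(-28))*64 = -5376*64 = -344064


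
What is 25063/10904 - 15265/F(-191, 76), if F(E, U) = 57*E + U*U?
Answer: 294546553/55730344 ≈ 5.2852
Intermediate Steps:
F(E, U) = U² + 57*E (F(E, U) = 57*E + U² = U² + 57*E)
25063/10904 - 15265/F(-191, 76) = 25063/10904 - 15265/(76² + 57*(-191)) = 25063*(1/10904) - 15265/(5776 - 10887) = 25063/10904 - 15265/(-5111) = 25063/10904 - 15265*(-1/5111) = 25063/10904 + 15265/5111 = 294546553/55730344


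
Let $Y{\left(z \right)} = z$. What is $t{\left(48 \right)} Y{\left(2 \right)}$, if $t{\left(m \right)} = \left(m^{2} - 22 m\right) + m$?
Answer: $2592$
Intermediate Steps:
$t{\left(m \right)} = m^{2} - 21 m$
$t{\left(48 \right)} Y{\left(2 \right)} = 48 \left(-21 + 48\right) 2 = 48 \cdot 27 \cdot 2 = 1296 \cdot 2 = 2592$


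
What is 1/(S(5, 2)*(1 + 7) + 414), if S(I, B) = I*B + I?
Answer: 1/534 ≈ 0.0018727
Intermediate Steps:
S(I, B) = I + B*I (S(I, B) = B*I + I = I + B*I)
1/(S(5, 2)*(1 + 7) + 414) = 1/((5*(1 + 2))*(1 + 7) + 414) = 1/((5*3)*8 + 414) = 1/(15*8 + 414) = 1/(120 + 414) = 1/534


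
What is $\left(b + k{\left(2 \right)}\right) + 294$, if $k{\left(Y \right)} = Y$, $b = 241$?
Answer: $537$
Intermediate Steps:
$\left(b + k{\left(2 \right)}\right) + 294 = \left(241 + 2\right) + 294 = 243 + 294 = 537$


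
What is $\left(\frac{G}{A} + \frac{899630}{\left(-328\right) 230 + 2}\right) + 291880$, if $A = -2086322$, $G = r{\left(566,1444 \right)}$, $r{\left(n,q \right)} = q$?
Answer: $\frac{11484130114158587}{39346989759} \approx 2.9187 \cdot 10^{5}$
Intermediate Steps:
$G = 1444$
$\left(\frac{G}{A} + \frac{899630}{\left(-328\right) 230 + 2}\right) + 291880 = \left(\frac{1444}{-2086322} + \frac{899630}{\left(-328\right) 230 + 2}\right) + 291880 = \left(1444 \left(- \frac{1}{2086322}\right) + \frac{899630}{-75440 + 2}\right) + 291880 = \left(- \frac{722}{1043161} + \frac{899630}{-75438}\right) + 291880 = \left(- \frac{722}{1043161} + 899630 \left(- \frac{1}{75438}\right)\right) + 291880 = \left(- \frac{722}{1043161} - \frac{449815}{37719}\right) + 291880 = - \frac{469256698333}{39346989759} + 291880 = \frac{11484130114158587}{39346989759}$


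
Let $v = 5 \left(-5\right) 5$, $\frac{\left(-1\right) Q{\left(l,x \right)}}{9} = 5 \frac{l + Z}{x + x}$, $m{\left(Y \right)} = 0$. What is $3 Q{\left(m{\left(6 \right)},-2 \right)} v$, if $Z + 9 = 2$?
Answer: $\frac{118125}{4} \approx 29531.0$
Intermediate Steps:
$Z = -7$ ($Z = -9 + 2 = -7$)
$Q{\left(l,x \right)} = - \frac{45 \left(-7 + l\right)}{2 x}$ ($Q{\left(l,x \right)} = - 9 \cdot 5 \frac{l - 7}{x + x} = - 9 \cdot 5 \frac{-7 + l}{2 x} = - 9 \frac{5 \left(-7 + l\right)}{2 x} = - \frac{45 \left(-7 + l\right)}{2 x}$)
$v = -125$ ($v = \left(-25\right) 5 = -125$)
$3 Q{\left(m{\left(6 \right)},-2 \right)} v = 3 \frac{45 \left(7 - 0\right)}{2 \left(-2\right)} \left(-125\right) = 3 \cdot \frac{45}{2} \left(- \frac{1}{2}\right) \left(7 + 0\right) \left(-125\right) = 3 \cdot \frac{45}{2} \left(- \frac{1}{2}\right) 7 \left(-125\right) = 3 \left(- \frac{315}{4}\right) \left(-125\right) = \left(- \frac{945}{4}\right) \left(-125\right) = \frac{118125}{4}$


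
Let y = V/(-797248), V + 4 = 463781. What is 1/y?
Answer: -797248/463777 ≈ -1.7190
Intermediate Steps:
V = 463777 (V = -4 + 463781 = 463777)
y = -463777/797248 (y = 463777/(-797248) = 463777*(-1/797248) = -463777/797248 ≈ -0.58172)
1/y = 1/(-463777/797248) = -797248/463777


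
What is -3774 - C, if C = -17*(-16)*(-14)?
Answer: 34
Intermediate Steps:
C = -3808 (C = 272*(-14) = -3808)
-3774 - C = -3774 - 1*(-3808) = -3774 + 3808 = 34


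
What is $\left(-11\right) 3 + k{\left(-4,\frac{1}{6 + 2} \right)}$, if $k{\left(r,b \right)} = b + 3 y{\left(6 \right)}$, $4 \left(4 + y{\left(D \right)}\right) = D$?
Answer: $- \frac{323}{8} \approx -40.375$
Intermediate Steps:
$y{\left(D \right)} = -4 + \frac{D}{4}$
$k{\left(r,b \right)} = - \frac{15}{2} + b$ ($k{\left(r,b \right)} = b + 3 \left(-4 + \frac{1}{4} \cdot 6\right) = b + 3 \left(-4 + \frac{3}{2}\right) = b + 3 \left(- \frac{5}{2}\right) = b - \frac{15}{2} = - \frac{15}{2} + b$)
$\left(-11\right) 3 + k{\left(-4,\frac{1}{6 + 2} \right)} = \left(-11\right) 3 - \left(\frac{15}{2} - \frac{1}{6 + 2}\right) = -33 - \left(\frac{15}{2} - \frac{1}{8}\right) = -33 + \left(- \frac{15}{2} + \frac{1}{8}\right) = -33 - \frac{59}{8} = - \frac{323}{8}$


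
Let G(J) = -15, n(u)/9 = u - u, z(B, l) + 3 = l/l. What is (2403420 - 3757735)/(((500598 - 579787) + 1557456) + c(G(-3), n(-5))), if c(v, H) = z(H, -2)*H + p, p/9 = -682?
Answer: -1354315/1472129 ≈ -0.91997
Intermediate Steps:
p = -6138 (p = 9*(-682) = -6138)
z(B, l) = -2 (z(B, l) = -3 + l/l = -3 + 1 = -2)
n(u) = 0 (n(u) = 9*(u - u) = 9*0 = 0)
c(v, H) = -6138 - 2*H (c(v, H) = -2*H - 6138 = -6138 - 2*H)
(2403420 - 3757735)/(((500598 - 579787) + 1557456) + c(G(-3), n(-5))) = (2403420 - 3757735)/(((500598 - 579787) + 1557456) + (-6138 - 2*0)) = -1354315/((-79189 + 1557456) + (-6138 + 0)) = -1354315/(1478267 - 6138) = -1354315/1472129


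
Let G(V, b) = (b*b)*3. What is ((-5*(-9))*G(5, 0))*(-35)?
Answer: 0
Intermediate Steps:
G(V, b) = 3*b² (G(V, b) = b²*3 = 3*b²)
((-5*(-9))*G(5, 0))*(-35) = ((-5*(-9))*(3*0²))*(-35) = (45*(3*0))*(-35) = (45*0)*(-35) = 0*(-35) = 0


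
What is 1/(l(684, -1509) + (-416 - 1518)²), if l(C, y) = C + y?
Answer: 1/3739531 ≈ 2.6741e-7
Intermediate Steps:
1/(l(684, -1509) + (-416 - 1518)²) = 1/((684 - 1509) + (-416 - 1518)²) = 1/(-825 + (-1934)²) = 1/(-825 + 3740356) = 1/3739531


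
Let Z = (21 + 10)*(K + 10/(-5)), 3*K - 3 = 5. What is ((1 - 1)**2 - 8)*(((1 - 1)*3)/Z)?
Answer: 0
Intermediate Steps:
K = 8/3 (K = 1 + (1/3)*5 = 1 + 5/3 = 8/3 ≈ 2.6667)
Z = 62/3 (Z = (21 + 10)*(8/3 + 10/(-5)) = 31*(8/3 + 10*(-1/5)) = 31*(8/3 - 2) = 31*(2/3) = 62/3 ≈ 20.667)
((1 - 1)**2 - 8)*(((1 - 1)*3)/Z) = ((1 - 1)**2 - 8)*(((1 - 1)*3)/(62/3)) = (0**2 - 8)*((0*3)*(3/62)) = (0 - 8)*(0*(3/62)) = -8*0 = 0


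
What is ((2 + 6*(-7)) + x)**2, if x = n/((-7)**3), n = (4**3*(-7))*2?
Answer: 3356224/2401 ≈ 1397.8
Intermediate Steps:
n = -896 (n = (64*(-7))*2 = -448*2 = -896)
x = 128/49 (x = -896/((-7)**3) = -896/(-343) = -896*(-1/343) = 128/49 ≈ 2.6122)
((2 + 6*(-7)) + x)**2 = ((2 + 6*(-7)) + 128/49)**2 = ((2 - 42) + 128/49)**2 = (-40 + 128/49)**2 = (-1832/49)**2 = 3356224/2401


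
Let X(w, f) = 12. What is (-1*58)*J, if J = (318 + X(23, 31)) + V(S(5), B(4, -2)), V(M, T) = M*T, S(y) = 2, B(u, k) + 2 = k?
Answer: -18676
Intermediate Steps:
B(u, k) = -2 + k
J = 322 (J = (318 + 12) + 2*(-2 - 2) = 330 + 2*(-4) = 330 - 8 = 322)
(-1*58)*J = -1*58*322 = -58*322 = -18676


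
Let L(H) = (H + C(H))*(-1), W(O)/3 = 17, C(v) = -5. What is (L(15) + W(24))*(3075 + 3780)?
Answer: 281055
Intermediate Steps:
W(O) = 51 (W(O) = 3*17 = 51)
L(H) = 5 - H (L(H) = (H - 5)*(-1) = (-5 + H)*(-1) = 5 - H)
(L(15) + W(24))*(3075 + 3780) = ((5 - 1*15) + 51)*(3075 + 3780) = ((5 - 15) + 51)*6855 = (-10 + 51)*6855 = 41*6855 = 281055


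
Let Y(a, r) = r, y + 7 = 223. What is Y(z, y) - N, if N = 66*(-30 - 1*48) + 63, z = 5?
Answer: 5301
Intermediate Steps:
y = 216 (y = -7 + 223 = 216)
N = -5085 (N = 66*(-30 - 48) + 63 = 66*(-78) + 63 = -5148 + 63 = -5085)
Y(z, y) - N = 216 - 1*(-5085) = 216 + 5085 = 5301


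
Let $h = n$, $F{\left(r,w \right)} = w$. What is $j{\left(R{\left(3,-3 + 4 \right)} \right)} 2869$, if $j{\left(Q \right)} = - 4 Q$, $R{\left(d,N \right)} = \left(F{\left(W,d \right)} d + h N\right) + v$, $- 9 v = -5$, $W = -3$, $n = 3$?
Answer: $- \frac{1296788}{9} \approx -1.4409 \cdot 10^{5}$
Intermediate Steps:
$v = \frac{5}{9}$ ($v = \left(- \frac{1}{9}\right) \left(-5\right) = \frac{5}{9} \approx 0.55556$)
$h = 3$
$R{\left(d,N \right)} = \frac{5}{9} + d^{2} + 3 N$ ($R{\left(d,N \right)} = \left(d d + 3 N\right) + \frac{5}{9} = \left(d^{2} + 3 N\right) + \frac{5}{9} = \frac{5}{9} + d^{2} + 3 N$)
$j{\left(R{\left(3,-3 + 4 \right)} \right)} 2869 = - 4 \left(\frac{5}{9} + 3^{2} + 3 \left(-3 + 4\right)\right) 2869 = - 4 \left(\frac{5}{9} + 9 + 3 \cdot 1\right) 2869 = - 4 \left(\frac{5}{9} + 9 + 3\right) 2869 = \left(-4\right) \frac{113}{9} \cdot 2869 = \left(- \frac{452}{9}\right) 2869 = - \frac{1296788}{9}$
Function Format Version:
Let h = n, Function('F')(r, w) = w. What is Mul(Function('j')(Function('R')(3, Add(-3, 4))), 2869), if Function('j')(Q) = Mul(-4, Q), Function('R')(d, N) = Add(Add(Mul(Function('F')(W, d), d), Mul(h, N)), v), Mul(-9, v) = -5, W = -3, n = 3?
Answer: Rational(-1296788, 9) ≈ -1.4409e+5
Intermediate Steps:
v = Rational(5, 9) (v = Mul(Rational(-1, 9), -5) = Rational(5, 9) ≈ 0.55556)
h = 3
Function('R')(d, N) = Add(Rational(5, 9), Pow(d, 2), Mul(3, N)) (Function('R')(d, N) = Add(Add(Mul(d, d), Mul(3, N)), Rational(5, 9)) = Add(Add(Pow(d, 2), Mul(3, N)), Rational(5, 9)) = Add(Rational(5, 9), Pow(d, 2), Mul(3, N)))
Mul(Function('j')(Function('R')(3, Add(-3, 4))), 2869) = Mul(Mul(-4, Add(Rational(5, 9), Pow(3, 2), Mul(3, Add(-3, 4)))), 2869) = Mul(Mul(-4, Add(Rational(5, 9), 9, Mul(3, 1))), 2869) = Mul(Mul(-4, Add(Rational(5, 9), 9, 3)), 2869) = Mul(Mul(-4, Rational(113, 9)), 2869) = Mul(Rational(-452, 9), 2869) = Rational(-1296788, 9)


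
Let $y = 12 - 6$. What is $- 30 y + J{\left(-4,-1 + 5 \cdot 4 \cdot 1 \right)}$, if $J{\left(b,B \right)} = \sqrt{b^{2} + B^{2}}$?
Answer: $-180 + \sqrt{377} \approx -160.58$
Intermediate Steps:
$J{\left(b,B \right)} = \sqrt{B^{2} + b^{2}}$
$y = 6$ ($y = 12 - 6 = 6$)
$- 30 y + J{\left(-4,-1 + 5 \cdot 4 \cdot 1 \right)} = \left(-30\right) 6 + \sqrt{\left(-1 + 5 \cdot 4 \cdot 1\right)^{2} + \left(-4\right)^{2}} = -180 + \sqrt{\left(-1 + 20 \cdot 1\right)^{2} + 16} = -180 + \sqrt{\left(-1 + 20\right)^{2} + 16} = -180 + \sqrt{19^{2} + 16} = -180 + \sqrt{361 + 16} = -180 + \sqrt{377}$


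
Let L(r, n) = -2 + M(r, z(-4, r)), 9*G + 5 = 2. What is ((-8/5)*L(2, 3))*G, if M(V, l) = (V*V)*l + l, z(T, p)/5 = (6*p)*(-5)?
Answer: -12016/15 ≈ -801.07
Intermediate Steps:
z(T, p) = -150*p (z(T, p) = 5*((6*p)*(-5)) = 5*(-30*p) = -150*p)
M(V, l) = l + l*V**2 (M(V, l) = V**2*l + l = l*V**2 + l = l + l*V**2)
G = -1/3 (G = -5/9 + (1/9)*2 = -5/9 + 2/9 = -1/3 ≈ -0.33333)
L(r, n) = -2 - 150*r*(1 + r**2) (L(r, n) = -2 + (-150*r)*(1 + r**2) = -2 - 150*r*(1 + r**2))
((-8/5)*L(2, 3))*G = ((-8/5)*(-2 - 150*2 - 150*2**3))*(-1/3) = ((-8*1/5)*(-2 - 300 - 150*8))*(-1/3) = -8*(-2 - 300 - 1200)/5*(-1/3) = -8/5*(-1502)*(-1/3) = (12016/5)*(-1/3) = -12016/15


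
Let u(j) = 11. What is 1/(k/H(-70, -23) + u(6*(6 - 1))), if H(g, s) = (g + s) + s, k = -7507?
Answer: 116/8783 ≈ 0.013207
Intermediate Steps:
H(g, s) = g + 2*s
1/(k/H(-70, -23) + u(6*(6 - 1))) = 1/(-7507/(-70 + 2*(-23)) + 11) = 1/(-7507/(-70 - 46) + 11) = 1/(-7507/(-116) + 11) = 1/(-7507*(-1/116) + 11) = 1/(7507/116 + 11) = 1/(8783/116) = 116/8783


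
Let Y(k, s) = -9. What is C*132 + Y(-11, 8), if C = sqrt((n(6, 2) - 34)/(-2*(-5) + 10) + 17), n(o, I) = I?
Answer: -9 + 132*sqrt(385)/5 ≈ 509.01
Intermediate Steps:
C = sqrt(385)/5 (C = sqrt((2 - 34)/(-2*(-5) + 10) + 17) = sqrt(-32/(10 + 10) + 17) = sqrt(-32/20 + 17) = sqrt(-32*1/20 + 17) = sqrt(-8/5 + 17) = sqrt(77/5) = sqrt(385)/5 ≈ 3.9243)
C*132 + Y(-11, 8) = (sqrt(385)/5)*132 - 9 = 132*sqrt(385)/5 - 9 = -9 + 132*sqrt(385)/5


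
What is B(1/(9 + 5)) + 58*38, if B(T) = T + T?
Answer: 15429/7 ≈ 2204.1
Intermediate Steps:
B(T) = 2*T
B(1/(9 + 5)) + 58*38 = 2/(9 + 5) + 58*38 = 2/14 + 2204 = 2*(1/14) + 2204 = ⅐ + 2204 = 15429/7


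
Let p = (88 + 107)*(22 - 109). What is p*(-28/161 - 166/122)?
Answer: 36525645/1403 ≈ 26034.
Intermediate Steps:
p = -16965 (p = 195*(-87) = -16965)
p*(-28/161 - 166/122) = -16965*(-28/161 - 166/122) = -16965*(-28*1/161 - 166*1/122) = -16965*(-4/23 - 83/61) = -16965*(-2153/1403) = 36525645/1403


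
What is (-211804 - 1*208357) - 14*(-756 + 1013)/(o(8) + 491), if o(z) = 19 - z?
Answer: -105462210/251 ≈ -4.2017e+5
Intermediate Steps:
(-211804 - 1*208357) - 14*(-756 + 1013)/(o(8) + 491) = (-211804 - 1*208357) - 14*(-756 + 1013)/((19 - 1*8) + 491) = (-211804 - 208357) - 14*257/((19 - 8) + 491) = -420161 - 14*257/(11 + 491) = -420161 - 14*257/502 = -420161 - 1*1799/251 = -420161 - 1799/251 = -105462210/251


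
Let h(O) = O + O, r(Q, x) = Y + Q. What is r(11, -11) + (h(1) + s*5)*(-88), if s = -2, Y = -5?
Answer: 710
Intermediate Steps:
r(Q, x) = -5 + Q
h(O) = 2*O
r(11, -11) + (h(1) + s*5)*(-88) = (-5 + 11) + (2*1 - 2*5)*(-88) = 6 + (2 - 10)*(-88) = 6 - 8*(-88) = 6 + 704 = 710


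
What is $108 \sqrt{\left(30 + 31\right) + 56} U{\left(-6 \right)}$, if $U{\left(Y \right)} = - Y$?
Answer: $1944 \sqrt{13} \approx 7009.2$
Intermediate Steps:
$108 \sqrt{\left(30 + 31\right) + 56} U{\left(-6 \right)} = 108 \sqrt{\left(30 + 31\right) + 56} \left(\left(-1\right) \left(-6\right)\right) = 108 \sqrt{61 + 56} \cdot 6 = 108 \sqrt{117} \cdot 6 = 108 \cdot 3 \sqrt{13} \cdot 6 = 324 \sqrt{13} \cdot 6 = 1944 \sqrt{13}$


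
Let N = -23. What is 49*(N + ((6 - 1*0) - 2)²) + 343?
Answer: 0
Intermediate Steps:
49*(N + ((6 - 1*0) - 2)²) + 343 = 49*(-23 + ((6 - 1*0) - 2)²) + 343 = 49*(-23 + ((6 + 0) - 2)²) + 343 = 49*(-23 + (6 - 2)²) + 343 = 49*(-23 + 4²) + 343 = 49*(-23 + 16) + 343 = 49*(-7) + 343 = -343 + 343 = 0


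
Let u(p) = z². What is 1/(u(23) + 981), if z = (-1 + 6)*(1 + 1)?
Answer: 1/1081 ≈ 0.00092507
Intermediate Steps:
z = 10 (z = 5*2 = 10)
u(p) = 100 (u(p) = 10² = 100)
1/(u(23) + 981) = 1/(100 + 981) = 1/1081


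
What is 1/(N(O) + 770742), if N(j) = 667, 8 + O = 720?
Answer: 1/771409 ≈ 1.2963e-6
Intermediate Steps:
O = 712 (O = -8 + 720 = 712)
1/(N(O) + 770742) = 1/(667 + 770742) = 1/771409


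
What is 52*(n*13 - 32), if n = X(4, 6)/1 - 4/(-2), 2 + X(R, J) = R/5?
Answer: -5616/5 ≈ -1123.2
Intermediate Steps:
X(R, J) = -2 + R/5
n = ⅘ (n = (-2 + (⅕)*4)/1 - 4/(-2) = (-2 + ⅘)*1 - 4*(-½) = -6/5*1 + 2 = -6/5 + 2 = ⅘ ≈ 0.80000)
52*(n*13 - 32) = 52*((⅘)*13 - 32) = 52*(52/5 - 32) = 52*(-108/5) = -5616/5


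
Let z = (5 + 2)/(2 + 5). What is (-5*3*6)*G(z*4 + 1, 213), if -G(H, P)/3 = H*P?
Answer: 287550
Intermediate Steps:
z = 1 (z = 7/7 = 7*(1/7) = 1)
G(H, P) = -3*H*P
(-5*3*6)*G(z*4 + 1, 213) = (-5*3*6)*(-3*(1*4 + 1)*213) = (-15*6)*(-3*(4 + 1)*213) = -(-270)*5*213 = -90*(-3195) = 287550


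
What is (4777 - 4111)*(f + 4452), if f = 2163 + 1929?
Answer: 5690304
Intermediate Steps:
f = 4092
(4777 - 4111)*(f + 4452) = (4777 - 4111)*(4092 + 4452) = 666*8544 = 5690304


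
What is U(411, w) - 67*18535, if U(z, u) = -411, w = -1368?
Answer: -1242256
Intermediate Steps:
U(411, w) - 67*18535 = -411 - 67*18535 = -411 - 1241845 = -1242256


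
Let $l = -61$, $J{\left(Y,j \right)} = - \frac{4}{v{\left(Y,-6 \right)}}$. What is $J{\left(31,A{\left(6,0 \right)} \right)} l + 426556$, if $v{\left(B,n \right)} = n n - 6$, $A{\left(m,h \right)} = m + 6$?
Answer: $\frac{6398462}{15} \approx 4.2656 \cdot 10^{5}$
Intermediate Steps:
$A{\left(m,h \right)} = 6 + m$
$v{\left(B,n \right)} = -6 + n^{2}$ ($v{\left(B,n \right)} = n^{2} - 6 = -6 + n^{2}$)
$J{\left(Y,j \right)} = - \frac{2}{15}$ ($J{\left(Y,j \right)} = - \frac{4}{-6 + \left(-6\right)^{2}} = - \frac{4}{-6 + 36} = - \frac{4}{30} = \left(-4\right) \frac{1}{30} = - \frac{2}{15}$)
$J{\left(31,A{\left(6,0 \right)} \right)} l + 426556 = \left(- \frac{2}{15}\right) \left(-61\right) + 426556 = \frac{122}{15} + 426556 = \frac{6398462}{15}$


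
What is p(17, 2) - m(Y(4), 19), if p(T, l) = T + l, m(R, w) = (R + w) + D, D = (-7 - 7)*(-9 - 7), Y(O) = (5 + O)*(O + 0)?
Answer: -260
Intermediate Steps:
Y(O) = O*(5 + O) (Y(O) = (5 + O)*O = O*(5 + O))
D = 224 (D = -14*(-16) = 224)
m(R, w) = 224 + R + w (m(R, w) = (R + w) + 224 = 224 + R + w)
p(17, 2) - m(Y(4), 19) = (17 + 2) - (224 + 4*(5 + 4) + 19) = 19 - (224 + 4*9 + 19) = 19 - (224 + 36 + 19) = 19 - 1*279 = 19 - 279 = -260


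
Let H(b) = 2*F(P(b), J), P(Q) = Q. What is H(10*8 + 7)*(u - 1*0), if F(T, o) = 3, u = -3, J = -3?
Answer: -18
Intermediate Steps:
H(b) = 6 (H(b) = 2*3 = 6)
H(10*8 + 7)*(u - 1*0) = 6*(-3 - 1*0) = 6*(-3 + 0) = 6*(-3) = -18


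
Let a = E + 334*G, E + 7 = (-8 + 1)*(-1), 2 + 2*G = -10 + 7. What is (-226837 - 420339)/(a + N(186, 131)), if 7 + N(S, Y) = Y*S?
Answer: -161794/5881 ≈ -27.511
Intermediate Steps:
N(S, Y) = -7 + S*Y (N(S, Y) = -7 + Y*S = -7 + S*Y)
G = -5/2 (G = -1 + (-10 + 7)/2 = -1 + (½)*(-3) = -1 - 3/2 = -5/2 ≈ -2.5000)
E = 0 (E = -7 + (-8 + 1)*(-1) = -7 - 7*(-1) = -7 + 7 = 0)
a = -835 (a = 0 + 334*(-5/2) = 0 - 835 = -835)
(-226837 - 420339)/(a + N(186, 131)) = (-226837 - 420339)/(-835 + (-7 + 186*131)) = -647176/(-835 + (-7 + 24366)) = -647176/(-835 + 24359) = -647176/23524 = -647176*1/23524 = -161794/5881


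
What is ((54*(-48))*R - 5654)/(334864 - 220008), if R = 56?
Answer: -75403/57428 ≈ -1.3130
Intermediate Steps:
((54*(-48))*R - 5654)/(334864 - 220008) = ((54*(-48))*56 - 5654)/(334864 - 220008) = (-2592*56 - 5654)/114856 = (-145152 - 5654)*(1/114856) = -150806*1/114856 = -75403/57428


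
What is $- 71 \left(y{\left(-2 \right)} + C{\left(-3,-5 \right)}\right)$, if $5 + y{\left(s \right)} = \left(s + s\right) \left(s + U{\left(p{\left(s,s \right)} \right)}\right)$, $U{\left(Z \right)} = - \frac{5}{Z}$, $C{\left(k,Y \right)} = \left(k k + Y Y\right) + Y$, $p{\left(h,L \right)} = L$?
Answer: $-1562$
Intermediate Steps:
$C{\left(k,Y \right)} = Y + Y^{2} + k^{2}$ ($C{\left(k,Y \right)} = \left(k^{2} + Y^{2}\right) + Y = \left(Y^{2} + k^{2}\right) + Y = Y + Y^{2} + k^{2}$)
$y{\left(s \right)} = -5 + 2 s \left(s - \frac{5}{s}\right)$ ($y{\left(s \right)} = -5 + \left(s + s\right) \left(s - \frac{5}{s}\right) = -5 + 2 s \left(s - \frac{5}{s}\right)$)
$- 71 \left(y{\left(-2 \right)} + C{\left(-3,-5 \right)}\right) = - 71 \left(\left(-15 + 2 \left(-2\right)^{2}\right) + \left(-5 + \left(-5\right)^{2} + \left(-3\right)^{2}\right)\right) = - 71 \left(\left(-15 + 2 \cdot 4\right) + \left(-5 + 25 + 9\right)\right) = - 71 \left(\left(-15 + 8\right) + 29\right) = - 71 \left(-7 + 29\right) = \left(-71\right) 22 = -1562$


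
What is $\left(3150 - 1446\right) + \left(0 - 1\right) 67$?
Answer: $1637$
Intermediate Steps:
$\left(3150 - 1446\right) + \left(0 - 1\right) 67 = \left(3150 - 1446\right) - 67 = 1704 - 67 = 1637$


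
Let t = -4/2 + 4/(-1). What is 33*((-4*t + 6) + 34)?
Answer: 2112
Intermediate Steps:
t = -6 (t = -4*½ + 4*(-1) = -2 - 4 = -6)
33*((-4*t + 6) + 34) = 33*((-4*(-6) + 6) + 34) = 33*((24 + 6) + 34) = 33*(30 + 34) = 33*64 = 2112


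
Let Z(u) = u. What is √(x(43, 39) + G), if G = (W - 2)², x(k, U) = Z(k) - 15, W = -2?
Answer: 2*√11 ≈ 6.6332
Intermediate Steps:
x(k, U) = -15 + k (x(k, U) = k - 15 = -15 + k)
G = 16 (G = (-2 - 2)² = (-4)² = 16)
√(x(43, 39) + G) = √((-15 + 43) + 16) = √(28 + 16) = √44 = 2*√11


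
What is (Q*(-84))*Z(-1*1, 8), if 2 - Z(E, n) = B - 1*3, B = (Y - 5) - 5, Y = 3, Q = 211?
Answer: -212688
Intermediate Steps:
B = -7 (B = (3 - 5) - 5 = -2 - 5 = -7)
Z(E, n) = 12 (Z(E, n) = 2 - (-7 - 1*3) = 2 - (-7 - 3) = 2 - 1*(-10) = 2 + 10 = 12)
(Q*(-84))*Z(-1*1, 8) = (211*(-84))*12 = -17724*12 = -212688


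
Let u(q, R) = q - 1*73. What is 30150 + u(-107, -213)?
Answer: 29970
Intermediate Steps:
u(q, R) = -73 + q (u(q, R) = q - 73 = -73 + q)
30150 + u(-107, -213) = 30150 + (-73 - 107) = 30150 - 180 = 29970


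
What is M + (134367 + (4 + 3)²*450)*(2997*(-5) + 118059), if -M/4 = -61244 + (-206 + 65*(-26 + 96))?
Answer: 16122753458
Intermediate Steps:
M = 227600 (M = -4*(-61244 + (-206 + 65*(-26 + 96))) = -4*(-61244 + (-206 + 65*70)) = -4*(-61244 + (-206 + 4550)) = -4*(-61244 + 4344) = -4*(-56900) = 227600)
M + (134367 + (4 + 3)²*450)*(2997*(-5) + 118059) = 227600 + (134367 + (4 + 3)²*450)*(2997*(-5) + 118059) = 227600 + (134367 + 7²*450)*(-14985 + 118059) = 227600 + (134367 + 49*450)*103074 = 227600 + (134367 + 22050)*103074 = 227600 + 156417*103074 = 227600 + 16122525858 = 16122753458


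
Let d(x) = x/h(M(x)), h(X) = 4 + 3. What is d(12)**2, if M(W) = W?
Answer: 144/49 ≈ 2.9388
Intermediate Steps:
h(X) = 7
d(x) = x/7
d(12)**2 = ((1/7)*12)**2 = (12/7)**2 = 144/49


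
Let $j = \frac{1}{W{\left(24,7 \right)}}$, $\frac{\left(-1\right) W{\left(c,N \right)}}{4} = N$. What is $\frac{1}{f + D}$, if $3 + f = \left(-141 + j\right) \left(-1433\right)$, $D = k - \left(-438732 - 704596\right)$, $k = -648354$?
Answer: $\frac{28}{19518105} \approx 1.4346 \cdot 10^{-6}$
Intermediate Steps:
$W{\left(c,N \right)} = - 4 N$
$j = - \frac{1}{28}$ ($j = \frac{1}{\left(-4\right) 7} = \frac{1}{-28} = - \frac{1}{28} \approx -0.035714$)
$D = 494974$ ($D = -648354 - \left(-438732 - 704596\right) = -648354 - -1143328 = -648354 + 1143328 = 494974$)
$f = \frac{5658833}{28}$ ($f = -3 + \left(-141 - \frac{1}{28}\right) \left(-1433\right) = -3 - - \frac{5658917}{28} = -3 + \frac{5658917}{28} = \frac{5658833}{28} \approx 2.021 \cdot 10^{5}$)
$\frac{1}{f + D} = \frac{1}{\frac{5658833}{28} + 494974} = \frac{1}{\frac{19518105}{28}} = \frac{28}{19518105}$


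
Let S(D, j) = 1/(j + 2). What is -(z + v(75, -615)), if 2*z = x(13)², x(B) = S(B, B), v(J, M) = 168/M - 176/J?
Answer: 9659/3690 ≈ 2.6176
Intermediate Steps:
S(D, j) = 1/(2 + j)
v(J, M) = -176/J + 168/M
x(B) = 1/(2 + B)
z = 1/450 (z = (1/(2 + 13))²/2 = (1/15)²/2 = (½)*(1/225) = 1/450 ≈ 0.0022222)
-(z + v(75, -615)) = -(1/450 + (-176/75 + 168/(-615))) = -(1/450 + (-176*1/75 + 168*(-1/615))) = -(1/450 + (-176/75 - 56/205)) = -(1/450 - 8056/3075) = -1*(-9659/3690) = 9659/3690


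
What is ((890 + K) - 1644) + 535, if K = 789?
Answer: 570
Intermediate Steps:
((890 + K) - 1644) + 535 = ((890 + 789) - 1644) + 535 = (1679 - 1644) + 535 = 35 + 535 = 570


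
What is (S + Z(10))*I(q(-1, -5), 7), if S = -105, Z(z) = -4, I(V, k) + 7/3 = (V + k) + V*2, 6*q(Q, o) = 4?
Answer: -2180/3 ≈ -726.67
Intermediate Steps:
q(Q, o) = 2/3 (q(Q, o) = (1/6)*4 = 2/3)
I(V, k) = -7/3 + k + 3*V (I(V, k) = -7/3 + ((V + k) + V*2) = -7/3 + ((V + k) + 2*V) = -7/3 + (k + 3*V) = -7/3 + k + 3*V)
(S + Z(10))*I(q(-1, -5), 7) = (-105 - 4)*(-7/3 + 7 + 3*(2/3)) = -109*(-7/3 + 7 + 2) = -109*20/3 = -2180/3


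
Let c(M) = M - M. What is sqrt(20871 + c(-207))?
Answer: 3*sqrt(2319) ≈ 144.47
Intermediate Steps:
c(M) = 0
sqrt(20871 + c(-207)) = sqrt(20871 + 0) = sqrt(20871) = 3*sqrt(2319)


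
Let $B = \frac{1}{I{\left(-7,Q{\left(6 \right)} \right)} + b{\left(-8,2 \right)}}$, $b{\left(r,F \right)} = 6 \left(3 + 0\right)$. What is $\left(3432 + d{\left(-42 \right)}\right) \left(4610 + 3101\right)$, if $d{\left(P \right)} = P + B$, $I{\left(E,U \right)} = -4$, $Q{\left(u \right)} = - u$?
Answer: $\frac{365971771}{14} \approx 2.6141 \cdot 10^{7}$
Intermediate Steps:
$b{\left(r,F \right)} = 18$ ($b{\left(r,F \right)} = 6 \cdot 3 = 18$)
$B = \frac{1}{14}$ ($B = \frac{1}{-4 + 18} = \frac{1}{14} \approx 0.071429$)
$d{\left(P \right)} = \frac{1}{14} + P$ ($d{\left(P \right)} = P + \frac{1}{14} = \frac{1}{14} + P$)
$\left(3432 + d{\left(-42 \right)}\right) \left(4610 + 3101\right) = \left(3432 + \left(\frac{1}{14} - 42\right)\right) \left(4610 + 3101\right) = \left(3432 - \frac{587}{14}\right) 7711 = \frac{47461}{14} \cdot 7711 = \frac{365971771}{14}$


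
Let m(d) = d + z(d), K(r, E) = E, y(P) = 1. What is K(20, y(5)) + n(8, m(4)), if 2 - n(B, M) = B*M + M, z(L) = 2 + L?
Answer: -87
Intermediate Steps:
m(d) = 2 + 2*d (m(d) = d + (2 + d) = 2 + 2*d)
n(B, M) = 2 - M - B*M (n(B, M) = 2 - (B*M + M) = 2 - (M + B*M) = 2 + (-M - B*M) = 2 - M - B*M)
K(20, y(5)) + n(8, m(4)) = 1 + (2 - (2 + 2*4) - 1*8*(2 + 2*4)) = 1 + (2 - (2 + 8) - 1*8*(2 + 8)) = 1 + (2 - 1*10 - 1*8*10) = 1 + (2 - 10 - 80) = 1 - 88 = -87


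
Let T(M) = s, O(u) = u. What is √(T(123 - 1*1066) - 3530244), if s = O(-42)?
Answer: 3*I*√392254 ≈ 1878.9*I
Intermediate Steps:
s = -42
T(M) = -42
√(T(123 - 1*1066) - 3530244) = √(-42 - 3530244) = √(-3530286) = 3*I*√392254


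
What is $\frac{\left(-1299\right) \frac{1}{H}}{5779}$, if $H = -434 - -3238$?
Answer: $- \frac{1299}{16204316} \approx -8.0164 \cdot 10^{-5}$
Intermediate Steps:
$H = 2804$ ($H = -434 + 3238 = 2804$)
$\frac{\left(-1299\right) \frac{1}{H}}{5779} = \frac{\left(-1299\right) \frac{1}{2804}}{5779} = \left(-1299\right) \frac{1}{2804} \cdot \frac{1}{5779} = \left(- \frac{1299}{2804}\right) \frac{1}{5779} = - \frac{1299}{16204316}$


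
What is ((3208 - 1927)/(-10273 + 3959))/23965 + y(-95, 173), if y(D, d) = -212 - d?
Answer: -8322325733/21616430 ≈ -385.00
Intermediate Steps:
((3208 - 1927)/(-10273 + 3959))/23965 + y(-95, 173) = ((3208 - 1927)/(-10273 + 3959))/23965 + (-212 - 1*173) = (1281/(-6314))*(1/23965) + (-212 - 173) = (1281*(-1/6314))*(1/23965) - 385 = -183/902*1/23965 - 385 = -183/21616430 - 385 = -8322325733/21616430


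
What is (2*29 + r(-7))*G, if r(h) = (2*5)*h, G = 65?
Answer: -780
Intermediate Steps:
r(h) = 10*h
(2*29 + r(-7))*G = (2*29 + 10*(-7))*65 = (58 - 70)*65 = -12*65 = -780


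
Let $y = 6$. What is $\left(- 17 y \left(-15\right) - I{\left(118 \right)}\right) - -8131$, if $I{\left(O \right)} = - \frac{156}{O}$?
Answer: $\frac{570077}{59} \approx 9662.3$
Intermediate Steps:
$\left(- 17 y \left(-15\right) - I{\left(118 \right)}\right) - -8131 = \left(\left(-17\right) 6 \left(-15\right) - - \frac{156}{118}\right) - -8131 = \left(\left(-102\right) \left(-15\right) - \left(-156\right) \frac{1}{118}\right) + 8131 = \left(1530 - - \frac{78}{59}\right) + 8131 = \left(1530 + \frac{78}{59}\right) + 8131 = \frac{90348}{59} + 8131 = \frac{570077}{59}$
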